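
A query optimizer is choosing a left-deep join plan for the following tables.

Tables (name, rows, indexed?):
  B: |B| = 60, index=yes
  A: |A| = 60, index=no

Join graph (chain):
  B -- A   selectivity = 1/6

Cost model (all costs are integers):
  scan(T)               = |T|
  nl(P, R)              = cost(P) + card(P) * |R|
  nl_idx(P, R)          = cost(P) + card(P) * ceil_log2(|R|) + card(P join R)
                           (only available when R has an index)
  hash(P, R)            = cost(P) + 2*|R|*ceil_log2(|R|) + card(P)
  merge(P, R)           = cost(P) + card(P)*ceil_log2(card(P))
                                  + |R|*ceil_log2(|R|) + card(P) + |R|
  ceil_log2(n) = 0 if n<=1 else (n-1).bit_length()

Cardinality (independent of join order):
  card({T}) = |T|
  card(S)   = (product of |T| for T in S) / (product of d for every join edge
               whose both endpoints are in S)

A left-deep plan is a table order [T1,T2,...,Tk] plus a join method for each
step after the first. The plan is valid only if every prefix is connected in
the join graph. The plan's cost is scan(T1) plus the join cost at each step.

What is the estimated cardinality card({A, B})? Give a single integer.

600

Tables in S: A(60), B(60)
Edges inside S: B-A(d=6)
numerator = 60 * 60 = 3600
denominator = 6 = 6
card(S) = 3600 / 6 = 600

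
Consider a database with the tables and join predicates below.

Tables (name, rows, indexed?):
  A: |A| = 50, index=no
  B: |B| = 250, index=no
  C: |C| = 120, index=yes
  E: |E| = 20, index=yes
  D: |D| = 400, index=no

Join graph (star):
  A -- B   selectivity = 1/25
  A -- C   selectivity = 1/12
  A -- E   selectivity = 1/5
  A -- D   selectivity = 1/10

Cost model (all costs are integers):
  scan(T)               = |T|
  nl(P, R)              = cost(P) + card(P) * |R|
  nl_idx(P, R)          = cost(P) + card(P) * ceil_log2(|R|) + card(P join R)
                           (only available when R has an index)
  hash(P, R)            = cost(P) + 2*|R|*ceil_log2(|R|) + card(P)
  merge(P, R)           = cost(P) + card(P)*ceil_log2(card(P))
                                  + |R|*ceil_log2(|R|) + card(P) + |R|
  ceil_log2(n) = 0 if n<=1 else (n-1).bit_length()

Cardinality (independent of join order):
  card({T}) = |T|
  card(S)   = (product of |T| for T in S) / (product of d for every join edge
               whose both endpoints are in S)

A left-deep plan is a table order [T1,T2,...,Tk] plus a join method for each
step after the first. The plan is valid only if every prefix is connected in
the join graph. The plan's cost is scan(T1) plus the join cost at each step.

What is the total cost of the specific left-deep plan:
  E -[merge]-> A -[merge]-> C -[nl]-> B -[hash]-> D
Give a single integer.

530450

step 1: scan E: cost=20, card=20
step 2: join A via merge
    card(P join A) = 20*50/(5) = 200
    cost = 20 + 20*5 + 50*6 + 20 + 50 = 490
step 3: join C via merge
    card(P join C) = 200*120/(12) = 2000
    cost = 490 + 200*8 + 120*7 + 200 + 120 = 3250
step 4: join B via nl
    card(P join B) = 2000*250/(25) = 20000
    cost = 3250 + 2000*250 = 503250
step 5: join D via hash
    card(P join D) = 20000*400/(10) = 800000
    cost = 503250 + 2*400*9 + 20000 = 530450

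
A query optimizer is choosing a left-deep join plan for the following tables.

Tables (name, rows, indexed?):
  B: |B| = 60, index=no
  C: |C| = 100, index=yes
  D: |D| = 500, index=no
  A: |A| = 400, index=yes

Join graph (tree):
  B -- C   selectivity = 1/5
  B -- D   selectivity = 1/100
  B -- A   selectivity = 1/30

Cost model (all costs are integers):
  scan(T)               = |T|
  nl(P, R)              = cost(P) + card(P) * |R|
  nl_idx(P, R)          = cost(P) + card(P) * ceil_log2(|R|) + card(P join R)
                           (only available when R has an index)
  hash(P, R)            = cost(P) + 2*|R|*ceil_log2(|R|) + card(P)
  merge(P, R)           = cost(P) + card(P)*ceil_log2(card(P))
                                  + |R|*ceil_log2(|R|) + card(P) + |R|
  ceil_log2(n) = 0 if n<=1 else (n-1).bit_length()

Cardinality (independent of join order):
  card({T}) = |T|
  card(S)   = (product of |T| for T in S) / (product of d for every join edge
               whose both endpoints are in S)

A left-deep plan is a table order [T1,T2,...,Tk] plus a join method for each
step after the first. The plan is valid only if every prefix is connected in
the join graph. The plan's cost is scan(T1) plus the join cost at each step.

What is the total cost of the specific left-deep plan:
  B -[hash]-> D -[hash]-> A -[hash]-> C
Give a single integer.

step 1: scan B: cost=60, card=60
step 2: join D via hash
    card(P join D) = 60*500/(100) = 300
    cost = 60 + 2*500*9 + 60 = 9120
step 3: join A via hash
    card(P join A) = 300*400/(30) = 4000
    cost = 9120 + 2*400*9 + 300 = 16620
step 4: join C via hash
    card(P join C) = 4000*100/(5) = 80000
    cost = 16620 + 2*100*7 + 4000 = 22020

22020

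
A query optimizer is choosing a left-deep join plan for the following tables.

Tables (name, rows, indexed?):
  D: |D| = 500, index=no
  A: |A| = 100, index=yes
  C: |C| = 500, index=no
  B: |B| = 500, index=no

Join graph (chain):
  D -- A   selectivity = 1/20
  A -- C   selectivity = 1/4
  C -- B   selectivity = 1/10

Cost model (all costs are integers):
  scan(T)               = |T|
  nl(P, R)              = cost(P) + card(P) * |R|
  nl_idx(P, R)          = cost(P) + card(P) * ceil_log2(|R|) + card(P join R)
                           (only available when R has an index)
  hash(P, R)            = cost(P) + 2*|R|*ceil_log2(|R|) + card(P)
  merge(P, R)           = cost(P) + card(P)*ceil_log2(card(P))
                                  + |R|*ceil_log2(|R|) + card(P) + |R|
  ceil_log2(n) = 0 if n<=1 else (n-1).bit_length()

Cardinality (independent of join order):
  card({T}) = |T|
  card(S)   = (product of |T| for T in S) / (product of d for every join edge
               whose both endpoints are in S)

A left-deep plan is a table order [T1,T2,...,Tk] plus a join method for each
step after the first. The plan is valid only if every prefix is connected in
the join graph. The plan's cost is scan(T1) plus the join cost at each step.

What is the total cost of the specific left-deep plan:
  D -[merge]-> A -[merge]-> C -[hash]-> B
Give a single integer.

365300

step 1: scan D: cost=500, card=500
step 2: join A via merge
    card(P join A) = 500*100/(20) = 2500
    cost = 500 + 500*9 + 100*7 + 500 + 100 = 6300
step 3: join C via merge
    card(P join C) = 2500*500/(4) = 312500
    cost = 6300 + 2500*12 + 500*9 + 2500 + 500 = 43800
step 4: join B via hash
    card(P join B) = 312500*500/(10) = 15625000
    cost = 43800 + 2*500*9 + 312500 = 365300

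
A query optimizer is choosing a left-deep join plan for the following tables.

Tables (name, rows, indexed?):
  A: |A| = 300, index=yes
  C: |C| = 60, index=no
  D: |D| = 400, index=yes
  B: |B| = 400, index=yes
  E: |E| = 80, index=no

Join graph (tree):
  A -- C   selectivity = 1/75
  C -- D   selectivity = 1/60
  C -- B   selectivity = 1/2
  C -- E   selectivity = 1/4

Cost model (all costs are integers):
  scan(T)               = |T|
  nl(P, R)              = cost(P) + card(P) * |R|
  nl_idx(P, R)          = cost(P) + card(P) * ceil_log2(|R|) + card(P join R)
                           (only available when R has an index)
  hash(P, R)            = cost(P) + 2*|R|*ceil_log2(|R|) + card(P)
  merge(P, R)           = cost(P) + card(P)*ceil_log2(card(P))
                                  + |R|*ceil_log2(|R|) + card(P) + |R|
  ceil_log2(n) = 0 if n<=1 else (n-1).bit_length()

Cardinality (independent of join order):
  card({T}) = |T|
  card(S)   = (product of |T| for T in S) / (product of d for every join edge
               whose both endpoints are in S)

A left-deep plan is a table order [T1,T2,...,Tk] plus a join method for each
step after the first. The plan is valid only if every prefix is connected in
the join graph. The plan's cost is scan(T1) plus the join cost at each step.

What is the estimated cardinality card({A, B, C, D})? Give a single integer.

Tables in S: A(300), B(400), C(60), D(400)
Edges inside S: A-C(d=75), C-D(d=60), C-B(d=2)
numerator = 300 * 400 * 60 * 400 = 2880000000
denominator = 75 * 60 * 2 = 9000
card(S) = 2880000000 / 9000 = 320000

320000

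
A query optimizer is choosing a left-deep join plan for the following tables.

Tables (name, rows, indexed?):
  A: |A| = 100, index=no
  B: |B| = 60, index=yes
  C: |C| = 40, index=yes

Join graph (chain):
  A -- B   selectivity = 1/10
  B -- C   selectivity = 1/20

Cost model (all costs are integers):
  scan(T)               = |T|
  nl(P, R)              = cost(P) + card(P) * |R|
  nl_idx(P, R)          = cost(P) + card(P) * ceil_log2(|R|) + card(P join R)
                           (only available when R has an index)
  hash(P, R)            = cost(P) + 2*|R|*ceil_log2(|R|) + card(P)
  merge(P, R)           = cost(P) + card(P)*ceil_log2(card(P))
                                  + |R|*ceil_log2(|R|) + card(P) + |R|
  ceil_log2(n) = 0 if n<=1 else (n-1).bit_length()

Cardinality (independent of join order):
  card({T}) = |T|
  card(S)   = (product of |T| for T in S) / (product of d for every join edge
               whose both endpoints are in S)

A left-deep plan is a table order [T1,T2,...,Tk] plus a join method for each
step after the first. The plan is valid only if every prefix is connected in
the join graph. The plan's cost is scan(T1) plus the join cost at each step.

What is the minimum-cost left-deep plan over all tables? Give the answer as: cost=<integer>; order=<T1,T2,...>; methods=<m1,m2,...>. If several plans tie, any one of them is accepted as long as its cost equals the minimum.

cost=1920; order=C,B,A; methods=nl_idx,hash

Selinger DP (subsets sized 1..n):
  {A}: scan cost=100, card=100
  {B}: scan cost=60, card=60
  {C}: scan cost=40, card=40
  {AB}: card=600; try (B,hash)→920, (A,merge)→1280, (B,nl_idx)→1300, (B,merge)→1320, (A,hash)→1520, (A,nl)→6060 …(+1); best=920 via (B,hash)
  {BC}: card=120; try (B,nl_idx)→400, (C,nl_idx)→540, (C,hash)→600, (B,merge)→740, (C,merge)→760, (B,hash)→800 …(+2); best=400 via (B,nl_idx)
  {ABC}: card=1200; try (A,hash)→1920, (C,hash)→2000, (A,merge)→2160, (C,nl_idx)→5720, (C,merge)→7800, (A,nl)→12400 …(+1); best=1920 via (A,hash)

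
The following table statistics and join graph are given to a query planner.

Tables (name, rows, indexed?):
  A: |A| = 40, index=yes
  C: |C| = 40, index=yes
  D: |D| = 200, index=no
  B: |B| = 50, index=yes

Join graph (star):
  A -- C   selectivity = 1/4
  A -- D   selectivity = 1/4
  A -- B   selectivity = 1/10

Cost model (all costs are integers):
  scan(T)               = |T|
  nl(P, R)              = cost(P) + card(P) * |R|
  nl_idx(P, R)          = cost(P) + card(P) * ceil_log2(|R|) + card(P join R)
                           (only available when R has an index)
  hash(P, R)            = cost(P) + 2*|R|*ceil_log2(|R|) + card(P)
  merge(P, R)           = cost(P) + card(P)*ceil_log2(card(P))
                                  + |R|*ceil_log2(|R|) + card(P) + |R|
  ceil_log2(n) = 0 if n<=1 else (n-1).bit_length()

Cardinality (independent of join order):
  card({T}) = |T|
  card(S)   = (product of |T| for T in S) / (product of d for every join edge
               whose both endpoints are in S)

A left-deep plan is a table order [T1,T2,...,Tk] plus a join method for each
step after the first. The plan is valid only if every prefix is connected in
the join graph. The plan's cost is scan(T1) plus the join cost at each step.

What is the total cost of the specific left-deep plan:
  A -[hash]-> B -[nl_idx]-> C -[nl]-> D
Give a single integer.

403880

step 1: scan A: cost=40, card=40
step 2: join B via hash
    card(P join B) = 40*50/(10) = 200
    cost = 40 + 2*50*6 + 40 = 680
step 3: join C via nl_idx
    card(P join C) = 200*40/(4) = 2000
    cost = 680 + 200*6 + 2000 = 3880
step 4: join D via nl
    card(P join D) = 2000*200/(4) = 100000
    cost = 3880 + 2000*200 = 403880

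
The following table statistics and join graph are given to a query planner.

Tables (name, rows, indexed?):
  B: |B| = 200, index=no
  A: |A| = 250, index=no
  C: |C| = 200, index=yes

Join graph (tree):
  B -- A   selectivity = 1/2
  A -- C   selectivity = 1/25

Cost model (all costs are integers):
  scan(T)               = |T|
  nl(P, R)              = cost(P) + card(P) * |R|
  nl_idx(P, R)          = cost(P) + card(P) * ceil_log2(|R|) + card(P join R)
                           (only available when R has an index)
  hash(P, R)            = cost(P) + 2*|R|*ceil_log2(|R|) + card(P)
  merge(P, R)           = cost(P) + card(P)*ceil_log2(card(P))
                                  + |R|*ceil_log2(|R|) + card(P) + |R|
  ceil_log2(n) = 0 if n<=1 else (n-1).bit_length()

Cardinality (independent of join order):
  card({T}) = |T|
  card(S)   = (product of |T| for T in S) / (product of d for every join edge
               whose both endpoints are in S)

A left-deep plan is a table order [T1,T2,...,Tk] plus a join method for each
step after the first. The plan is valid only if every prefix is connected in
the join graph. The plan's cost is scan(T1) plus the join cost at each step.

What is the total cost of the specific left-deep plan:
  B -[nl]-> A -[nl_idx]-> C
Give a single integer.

step 1: scan B: cost=200, card=200
step 2: join A via nl
    card(P join A) = 200*250/(2) = 25000
    cost = 200 + 200*250 = 50200
step 3: join C via nl_idx
    card(P join C) = 25000*200/(25) = 200000
    cost = 50200 + 25000*8 + 200000 = 450200

450200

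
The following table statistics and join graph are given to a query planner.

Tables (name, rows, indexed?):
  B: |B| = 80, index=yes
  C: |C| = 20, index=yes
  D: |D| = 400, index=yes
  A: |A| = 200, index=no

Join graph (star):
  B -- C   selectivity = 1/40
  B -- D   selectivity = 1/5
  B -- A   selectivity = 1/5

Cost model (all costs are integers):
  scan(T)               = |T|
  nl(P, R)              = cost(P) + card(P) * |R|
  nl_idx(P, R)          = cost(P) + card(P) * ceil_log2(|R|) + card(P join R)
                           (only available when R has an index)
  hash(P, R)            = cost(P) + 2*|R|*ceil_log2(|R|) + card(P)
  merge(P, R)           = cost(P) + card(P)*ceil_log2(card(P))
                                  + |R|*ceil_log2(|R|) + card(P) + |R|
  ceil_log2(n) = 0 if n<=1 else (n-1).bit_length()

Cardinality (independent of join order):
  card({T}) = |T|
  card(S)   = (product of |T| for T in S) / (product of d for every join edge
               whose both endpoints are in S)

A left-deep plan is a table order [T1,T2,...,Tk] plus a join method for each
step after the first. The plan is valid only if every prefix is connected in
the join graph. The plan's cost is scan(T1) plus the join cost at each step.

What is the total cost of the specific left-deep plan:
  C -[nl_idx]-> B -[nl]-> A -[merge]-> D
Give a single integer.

step 1: scan C: cost=20, card=20
step 2: join B via nl_idx
    card(P join B) = 20*80/(40) = 40
    cost = 20 + 20*7 + 40 = 200
step 3: join A via nl
    card(P join A) = 40*200/(5) = 1600
    cost = 200 + 40*200 = 8200
step 4: join D via merge
    card(P join D) = 1600*400/(5) = 128000
    cost = 8200 + 1600*11 + 400*9 + 1600 + 400 = 31400

31400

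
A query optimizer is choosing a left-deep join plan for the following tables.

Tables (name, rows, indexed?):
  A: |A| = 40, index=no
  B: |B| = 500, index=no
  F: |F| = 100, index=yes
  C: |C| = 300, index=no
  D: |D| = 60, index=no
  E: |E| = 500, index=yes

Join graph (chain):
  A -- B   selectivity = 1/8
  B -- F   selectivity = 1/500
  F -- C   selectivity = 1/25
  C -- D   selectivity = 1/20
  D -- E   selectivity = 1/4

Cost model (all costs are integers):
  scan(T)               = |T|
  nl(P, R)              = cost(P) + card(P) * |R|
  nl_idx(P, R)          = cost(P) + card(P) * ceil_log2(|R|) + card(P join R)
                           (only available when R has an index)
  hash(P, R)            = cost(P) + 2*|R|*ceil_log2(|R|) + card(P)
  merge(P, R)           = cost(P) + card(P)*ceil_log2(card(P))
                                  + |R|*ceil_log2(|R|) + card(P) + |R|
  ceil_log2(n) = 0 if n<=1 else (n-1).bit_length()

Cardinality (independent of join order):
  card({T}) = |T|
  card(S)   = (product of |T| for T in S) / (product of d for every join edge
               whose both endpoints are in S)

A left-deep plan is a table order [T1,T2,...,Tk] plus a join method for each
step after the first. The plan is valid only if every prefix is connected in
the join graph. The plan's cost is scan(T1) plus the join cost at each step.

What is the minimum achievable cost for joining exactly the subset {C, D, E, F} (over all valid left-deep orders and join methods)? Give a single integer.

16220

Selinger DP over subsets of {C,D,E,F}:
  {F}: scan cost=100, card=100
  {C}: scan cost=300, card=300
  {D}: scan cost=60, card=60
  {E}: scan cost=500, card=500
  {CF}: card=1200; try (F,hash)→2000, (F,nl_idx)→3600, (C,merge)→3900, (F,merge)→4100, (C,hash)→5600, (C,nl)→30100 …(+1); best=2000 via (F,hash)
  {CD}: card=900; try (D,hash)→1320, (C,merge)→3480, (D,merge)→3720, (C,hash)→5520, (C,nl)→18060, (D,nl)→18300; best=1320 via (D,hash)
  {DE}: card=7500; try (D,hash)→1720, (E,merge)→5480, (D,merge)→5920, (E,nl_idx)→8100, (E,hash)→9120, (E,nl)→30060 …(+1); best=1720 via (D,hash)
  {CDF}: card=3600; try (F,hash)→3620, (D,hash)→3920, (F,nl_idx)→11220, (F,merge)→12020, (D,merge)→16820, (D,nl)→74000 …(+1); best=3620 via (F,hash)
  {CDE}: card=112500; try (E,hash)→11220, (C,hash)→14620, (E,merge)→16220, (C,merge)→109720, (E,nl_idx)→121920, (E,nl)→451320 …(+1); best=11220 via (E,hash)
  {CDEF}: card=450000; try (E,hash)→16220, (E,merge)→55420, (F,hash)→125120, (E,nl_idx)→486020, (F,nl_idx)→1248720, (E,nl)→1803620 …(+2); best=16220 via (E,hash)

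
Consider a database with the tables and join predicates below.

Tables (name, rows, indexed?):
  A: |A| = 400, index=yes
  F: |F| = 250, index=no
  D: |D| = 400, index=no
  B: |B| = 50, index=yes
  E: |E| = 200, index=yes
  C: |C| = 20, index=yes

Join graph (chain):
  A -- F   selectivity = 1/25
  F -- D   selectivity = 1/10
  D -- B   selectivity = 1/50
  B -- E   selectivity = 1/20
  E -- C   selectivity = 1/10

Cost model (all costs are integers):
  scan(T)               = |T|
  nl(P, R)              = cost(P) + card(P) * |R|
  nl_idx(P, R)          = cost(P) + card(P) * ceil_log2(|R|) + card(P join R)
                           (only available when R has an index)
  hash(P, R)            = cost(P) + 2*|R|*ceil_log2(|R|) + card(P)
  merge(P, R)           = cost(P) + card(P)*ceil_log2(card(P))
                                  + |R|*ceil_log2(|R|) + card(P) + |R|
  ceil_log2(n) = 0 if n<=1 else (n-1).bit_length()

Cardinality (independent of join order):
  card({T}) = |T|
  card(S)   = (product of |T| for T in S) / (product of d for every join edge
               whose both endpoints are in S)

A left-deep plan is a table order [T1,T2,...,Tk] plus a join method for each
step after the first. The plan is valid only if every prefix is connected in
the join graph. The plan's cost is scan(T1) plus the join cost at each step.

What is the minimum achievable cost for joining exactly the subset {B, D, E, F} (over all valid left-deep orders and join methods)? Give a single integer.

13000

Selinger DP over subsets of {B,D,E,F}:
  {F}: scan cost=250, card=250
  {D}: scan cost=400, card=400
  {B}: scan cost=50, card=50
  {E}: scan cost=200, card=200
  {DF}: card=10000; try (F,hash)→4800, (D,merge)→6500, (F,merge)→6650, (D,hash)→7700, (D,nl)→100250, (F,nl)→100400; best=4800 via (F,hash)
  {BD}: card=400; try (B,hash)→1400, (B,nl_idx)→3200, (D,merge)→4400, (B,merge)→4750, (D,hash)→7300, (D,nl)→20050 …(+1); best=1400 via (B,hash)
  {BE}: card=500; try (E,nl_idx)→950, (B,hash)→1000, (B,nl_idx)→1900, (E,merge)→2200, (B,merge)→2350, (E,hash)→3300 …(+2); best=950 via (E,nl_idx)
  {BDF}: card=10000; try (F,hash)→5800, (F,merge)→7650, (B,hash)→15400, (B,nl_idx)→74800, (F,nl)→101400, (B,merge)→155150 …(+1); best=5800 via (F,hash)
  {BDE}: card=4000; try (E,hash)→5000, (E,merge)→7200, (E,nl_idx)→8600, (D,hash)→8650, (D,merge)→9950, (E,nl)→81400 …(+1); best=5000 via (E,hash)
  {BDEF}: card=100000; try (F,hash)→13000, (E,hash)→19000, (F,merge)→59250, (E,merge)→157600, (E,nl_idx)→185800, (F,nl)→1005000 …(+1); best=13000 via (F,hash)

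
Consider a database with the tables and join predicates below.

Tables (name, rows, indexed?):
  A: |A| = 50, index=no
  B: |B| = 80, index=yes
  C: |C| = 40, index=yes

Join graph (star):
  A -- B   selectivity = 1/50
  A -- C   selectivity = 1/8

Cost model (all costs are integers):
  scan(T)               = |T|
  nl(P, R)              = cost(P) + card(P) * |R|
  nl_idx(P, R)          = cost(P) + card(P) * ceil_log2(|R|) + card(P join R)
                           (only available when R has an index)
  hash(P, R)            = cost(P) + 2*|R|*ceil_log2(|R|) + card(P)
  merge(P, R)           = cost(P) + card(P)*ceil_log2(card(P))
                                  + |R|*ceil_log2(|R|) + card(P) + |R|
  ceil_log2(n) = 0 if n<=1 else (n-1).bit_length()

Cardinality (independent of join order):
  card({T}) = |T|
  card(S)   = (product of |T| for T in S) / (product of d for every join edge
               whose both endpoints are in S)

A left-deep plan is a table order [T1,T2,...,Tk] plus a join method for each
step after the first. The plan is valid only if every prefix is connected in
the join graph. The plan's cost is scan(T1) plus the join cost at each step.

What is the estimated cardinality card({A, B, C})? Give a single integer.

Tables in S: A(50), B(80), C(40)
Edges inside S: A-B(d=50), A-C(d=8)
numerator = 50 * 80 * 40 = 160000
denominator = 50 * 8 = 400
card(S) = 160000 / 400 = 400

400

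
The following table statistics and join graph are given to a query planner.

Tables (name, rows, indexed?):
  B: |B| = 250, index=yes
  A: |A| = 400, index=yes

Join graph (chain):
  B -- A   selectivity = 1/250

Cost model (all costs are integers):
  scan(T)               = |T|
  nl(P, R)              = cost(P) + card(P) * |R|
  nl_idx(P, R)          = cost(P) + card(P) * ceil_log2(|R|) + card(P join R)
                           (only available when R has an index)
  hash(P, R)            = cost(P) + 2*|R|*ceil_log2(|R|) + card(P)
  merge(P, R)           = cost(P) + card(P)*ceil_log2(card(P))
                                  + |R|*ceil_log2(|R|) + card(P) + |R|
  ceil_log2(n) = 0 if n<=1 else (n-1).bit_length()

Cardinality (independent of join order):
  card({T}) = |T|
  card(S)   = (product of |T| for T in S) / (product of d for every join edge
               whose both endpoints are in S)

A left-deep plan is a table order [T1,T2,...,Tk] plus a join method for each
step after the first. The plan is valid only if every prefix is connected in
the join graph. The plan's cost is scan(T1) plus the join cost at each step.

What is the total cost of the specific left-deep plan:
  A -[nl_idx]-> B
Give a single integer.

step 1: scan A: cost=400, card=400
step 2: join B via nl_idx
    card(P join B) = 400*250/(250) = 400
    cost = 400 + 400*8 + 400 = 4000

4000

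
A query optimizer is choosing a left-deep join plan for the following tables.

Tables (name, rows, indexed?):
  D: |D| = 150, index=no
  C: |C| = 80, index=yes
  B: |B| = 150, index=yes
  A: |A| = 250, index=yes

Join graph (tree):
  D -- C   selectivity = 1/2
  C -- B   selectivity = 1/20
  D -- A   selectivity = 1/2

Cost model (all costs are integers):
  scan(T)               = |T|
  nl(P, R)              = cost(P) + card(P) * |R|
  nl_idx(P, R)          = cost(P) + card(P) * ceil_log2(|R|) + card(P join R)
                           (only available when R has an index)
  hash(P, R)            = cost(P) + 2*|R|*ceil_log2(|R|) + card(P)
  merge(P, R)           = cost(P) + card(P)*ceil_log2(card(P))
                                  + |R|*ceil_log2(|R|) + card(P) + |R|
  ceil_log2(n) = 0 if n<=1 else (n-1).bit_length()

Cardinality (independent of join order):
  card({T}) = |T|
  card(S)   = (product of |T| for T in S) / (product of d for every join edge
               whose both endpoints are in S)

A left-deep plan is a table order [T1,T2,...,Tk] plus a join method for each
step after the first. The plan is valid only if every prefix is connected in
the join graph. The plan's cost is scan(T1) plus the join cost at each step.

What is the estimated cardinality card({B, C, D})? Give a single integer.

Tables in S: B(150), C(80), D(150)
Edges inside S: D-C(d=2), C-B(d=20)
numerator = 150 * 80 * 150 = 1800000
denominator = 2 * 20 = 40
card(S) = 1800000 / 40 = 45000

45000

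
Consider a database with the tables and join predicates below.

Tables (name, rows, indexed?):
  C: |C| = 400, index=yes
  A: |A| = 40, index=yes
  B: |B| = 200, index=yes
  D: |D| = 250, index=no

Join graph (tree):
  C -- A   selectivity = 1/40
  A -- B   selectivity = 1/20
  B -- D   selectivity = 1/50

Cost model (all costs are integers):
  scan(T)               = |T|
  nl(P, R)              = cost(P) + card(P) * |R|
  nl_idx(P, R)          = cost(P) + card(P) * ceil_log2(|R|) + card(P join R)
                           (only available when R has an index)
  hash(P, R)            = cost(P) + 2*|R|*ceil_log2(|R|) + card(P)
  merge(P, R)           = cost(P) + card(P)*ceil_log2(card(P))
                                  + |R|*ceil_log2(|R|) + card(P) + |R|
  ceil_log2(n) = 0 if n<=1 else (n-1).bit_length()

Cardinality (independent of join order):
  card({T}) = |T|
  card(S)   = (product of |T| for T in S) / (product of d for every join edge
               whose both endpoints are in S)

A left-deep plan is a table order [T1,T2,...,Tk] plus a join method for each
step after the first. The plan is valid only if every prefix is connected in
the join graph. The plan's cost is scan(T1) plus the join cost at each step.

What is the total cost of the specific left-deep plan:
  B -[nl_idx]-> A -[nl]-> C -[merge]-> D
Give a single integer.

216050

step 1: scan B: cost=200, card=200
step 2: join A via nl_idx
    card(P join A) = 200*40/(20) = 400
    cost = 200 + 200*6 + 400 = 1800
step 3: join C via nl
    card(P join C) = 400*400/(40) = 4000
    cost = 1800 + 400*400 = 161800
step 4: join D via merge
    card(P join D) = 4000*250/(50) = 20000
    cost = 161800 + 4000*12 + 250*8 + 4000 + 250 = 216050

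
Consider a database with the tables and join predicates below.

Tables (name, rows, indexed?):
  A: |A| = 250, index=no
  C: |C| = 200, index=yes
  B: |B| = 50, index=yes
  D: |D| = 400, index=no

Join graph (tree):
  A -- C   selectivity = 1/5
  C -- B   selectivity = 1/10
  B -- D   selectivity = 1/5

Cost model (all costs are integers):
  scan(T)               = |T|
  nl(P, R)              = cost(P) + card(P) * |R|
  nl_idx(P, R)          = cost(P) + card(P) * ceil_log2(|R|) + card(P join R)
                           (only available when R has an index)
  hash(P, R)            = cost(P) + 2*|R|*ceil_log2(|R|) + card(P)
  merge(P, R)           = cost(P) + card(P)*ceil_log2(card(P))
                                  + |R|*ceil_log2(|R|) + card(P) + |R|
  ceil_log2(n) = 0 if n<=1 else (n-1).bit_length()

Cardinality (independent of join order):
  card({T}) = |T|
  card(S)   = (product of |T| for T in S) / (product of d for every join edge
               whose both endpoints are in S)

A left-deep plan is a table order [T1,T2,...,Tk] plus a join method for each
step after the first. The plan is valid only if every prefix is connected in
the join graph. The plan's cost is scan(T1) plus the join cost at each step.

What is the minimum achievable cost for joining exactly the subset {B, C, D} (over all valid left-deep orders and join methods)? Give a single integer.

Selinger DP over subsets of {B,C,D}:
  {C}: scan cost=200, card=200
  {B}: scan cost=50, card=50
  {D}: scan cost=400, card=400
  {BC}: card=1000; try (B,hash)→1000, (C,nl_idx)→1450, (C,merge)→2200, (B,merge)→2350, (B,nl_idx)→2400, (C,hash)→3300 …(+2); best=1000 via (B,hash)
  {BD}: card=4000; try (B,hash)→1400, (D,merge)→4400, (B,merge)→4750, (B,nl_idx)→6800, (D,hash)→7300, (D,nl)→20050 …(+1); best=1400 via (B,hash)
  {BCD}: card=80000; try (C,hash)→8600, (D,hash)→9200, (D,merge)→16000, (C,merge)→55200, (C,nl_idx)→113400, (D,nl)→401000 …(+1); best=8600 via (C,hash)

8600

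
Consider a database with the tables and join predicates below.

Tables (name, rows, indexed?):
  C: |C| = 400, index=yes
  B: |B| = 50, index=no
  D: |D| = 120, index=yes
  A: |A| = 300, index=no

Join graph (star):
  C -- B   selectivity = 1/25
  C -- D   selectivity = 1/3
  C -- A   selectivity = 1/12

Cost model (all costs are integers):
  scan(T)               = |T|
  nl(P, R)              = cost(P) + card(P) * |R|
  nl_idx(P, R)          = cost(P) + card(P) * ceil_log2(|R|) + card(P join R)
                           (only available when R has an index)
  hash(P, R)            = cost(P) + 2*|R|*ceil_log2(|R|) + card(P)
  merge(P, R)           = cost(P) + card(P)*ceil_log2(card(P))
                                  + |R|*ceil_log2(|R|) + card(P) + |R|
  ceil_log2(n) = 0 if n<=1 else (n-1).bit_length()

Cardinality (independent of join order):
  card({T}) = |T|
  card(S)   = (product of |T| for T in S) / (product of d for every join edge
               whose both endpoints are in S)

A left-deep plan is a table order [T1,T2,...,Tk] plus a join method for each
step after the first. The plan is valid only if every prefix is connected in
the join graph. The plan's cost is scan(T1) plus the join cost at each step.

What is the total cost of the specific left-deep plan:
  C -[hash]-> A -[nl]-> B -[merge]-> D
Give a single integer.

827160

step 1: scan C: cost=400, card=400
step 2: join A via hash
    card(P join A) = 400*300/(12) = 10000
    cost = 400 + 2*300*9 + 400 = 6200
step 3: join B via nl
    card(P join B) = 10000*50/(25) = 20000
    cost = 6200 + 10000*50 = 506200
step 4: join D via merge
    card(P join D) = 20000*120/(3) = 800000
    cost = 506200 + 20000*15 + 120*7 + 20000 + 120 = 827160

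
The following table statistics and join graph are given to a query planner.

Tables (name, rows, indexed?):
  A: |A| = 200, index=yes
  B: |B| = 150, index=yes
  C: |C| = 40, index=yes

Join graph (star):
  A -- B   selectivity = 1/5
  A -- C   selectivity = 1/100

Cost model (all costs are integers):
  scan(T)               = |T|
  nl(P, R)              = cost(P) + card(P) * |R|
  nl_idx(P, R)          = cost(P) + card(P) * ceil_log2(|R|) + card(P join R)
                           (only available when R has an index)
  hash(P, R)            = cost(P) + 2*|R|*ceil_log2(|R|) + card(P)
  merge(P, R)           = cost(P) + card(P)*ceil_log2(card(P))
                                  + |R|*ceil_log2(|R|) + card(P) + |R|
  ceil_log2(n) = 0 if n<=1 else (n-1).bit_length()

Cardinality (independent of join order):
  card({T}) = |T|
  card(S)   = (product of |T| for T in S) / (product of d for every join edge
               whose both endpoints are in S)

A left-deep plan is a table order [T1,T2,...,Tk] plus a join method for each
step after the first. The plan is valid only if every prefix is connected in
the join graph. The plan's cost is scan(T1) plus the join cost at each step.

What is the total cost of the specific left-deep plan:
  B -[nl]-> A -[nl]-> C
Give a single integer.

270150

step 1: scan B: cost=150, card=150
step 2: join A via nl
    card(P join A) = 150*200/(5) = 6000
    cost = 150 + 150*200 = 30150
step 3: join C via nl
    card(P join C) = 6000*40/(100) = 2400
    cost = 30150 + 6000*40 = 270150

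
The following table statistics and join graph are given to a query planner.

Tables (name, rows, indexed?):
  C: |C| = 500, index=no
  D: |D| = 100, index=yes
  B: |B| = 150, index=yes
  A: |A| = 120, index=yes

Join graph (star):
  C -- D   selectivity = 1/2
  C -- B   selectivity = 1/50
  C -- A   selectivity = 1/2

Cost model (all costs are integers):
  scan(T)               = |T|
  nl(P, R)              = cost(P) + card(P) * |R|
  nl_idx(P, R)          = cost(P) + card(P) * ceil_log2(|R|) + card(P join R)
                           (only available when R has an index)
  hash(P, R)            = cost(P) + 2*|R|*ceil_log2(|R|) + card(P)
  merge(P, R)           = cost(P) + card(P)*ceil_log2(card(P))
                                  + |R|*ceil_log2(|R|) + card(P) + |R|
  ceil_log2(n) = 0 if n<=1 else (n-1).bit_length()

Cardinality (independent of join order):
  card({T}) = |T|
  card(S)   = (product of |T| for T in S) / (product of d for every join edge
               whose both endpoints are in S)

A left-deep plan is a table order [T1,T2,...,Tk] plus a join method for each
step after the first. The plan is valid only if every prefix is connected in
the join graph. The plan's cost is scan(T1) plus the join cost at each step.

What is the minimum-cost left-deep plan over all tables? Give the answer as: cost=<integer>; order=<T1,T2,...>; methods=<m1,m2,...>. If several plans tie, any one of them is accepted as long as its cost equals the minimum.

cost=82980; order=C,B,D,A; methods=hash,hash,hash

Selinger DP (subsets sized 1..n):
  {C}: scan cost=500, card=500
  {D}: scan cost=100, card=100
  {B}: scan cost=150, card=150
  {A}: scan cost=120, card=120
  {CD}: card=25000; try (D,hash)→2400, (C,merge)→5900, (D,merge)→6300, (C,hash)→9200, (D,nl_idx)→29000, (C,nl)→50100 …(+1); best=2400 via (D,hash)
  {BC}: card=1500; try (B,hash)→3400, (B,nl_idx)→6000, (C,merge)→6500, (B,merge)→6850, (C,hash)→9300, (C,nl)→75150 …(+1); best=3400 via (B,hash)
  {AC}: card=30000; try (A,hash)→2680, (C,merge)→6080, (A,merge)→6460, (C,hash)→9240, (A,nl_idx)→34000, (C,nl)→60120 …(+1); best=2680 via (A,hash)
  {BCD}: card=75000; try (D,hash)→6300, (D,merge)→22200, (B,hash)→29800, (D,nl_idx)→88900, (D,nl)→153400, (B,nl_idx)→277400 …(+2); best=6300 via (D,hash)
  {ACD}: card=1500000; try (A,hash)→29080, (D,hash)→34080, (A,merge)→403360, (D,merge)→483480, (A,nl_idx)→1677400, (D,nl_idx)→1712680 …(+2); best=29080 via (A,hash)
  {ABC}: card=90000; try (A,hash)→6580, (A,merge)→22360, (B,hash)→35080, (A,nl_idx)→103900, (A,nl)→183400, (B,nl_idx)→332680 …(+2); best=6580 via (A,hash)
  {ABCD}: card=4500000; try (A,hash)→82980, (D,hash)→97980, (A,merge)→1357260, (B,hash)→1531480, (D,merge)→1627380, (A,nl_idx)→5031300 …(+6); best=82980 via (A,hash)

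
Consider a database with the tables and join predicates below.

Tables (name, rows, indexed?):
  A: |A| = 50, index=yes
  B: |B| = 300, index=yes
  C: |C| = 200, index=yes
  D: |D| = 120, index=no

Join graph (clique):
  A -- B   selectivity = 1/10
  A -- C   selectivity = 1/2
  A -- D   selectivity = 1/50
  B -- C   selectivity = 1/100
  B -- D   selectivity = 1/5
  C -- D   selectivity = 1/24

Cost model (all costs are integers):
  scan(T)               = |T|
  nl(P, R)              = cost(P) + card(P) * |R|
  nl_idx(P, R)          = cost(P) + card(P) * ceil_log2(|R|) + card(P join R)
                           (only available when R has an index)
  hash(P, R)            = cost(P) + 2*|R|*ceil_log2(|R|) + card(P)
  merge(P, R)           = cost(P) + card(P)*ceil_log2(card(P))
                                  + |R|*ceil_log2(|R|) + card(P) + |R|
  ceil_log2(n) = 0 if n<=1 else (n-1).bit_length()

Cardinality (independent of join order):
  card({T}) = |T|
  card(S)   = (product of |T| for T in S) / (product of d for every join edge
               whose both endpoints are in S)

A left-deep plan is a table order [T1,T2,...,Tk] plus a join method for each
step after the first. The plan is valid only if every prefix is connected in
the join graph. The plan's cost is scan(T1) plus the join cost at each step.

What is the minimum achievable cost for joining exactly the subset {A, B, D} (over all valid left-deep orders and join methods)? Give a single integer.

2640

Selinger DP over subsets of {A,B,D}:
  {A}: scan cost=50, card=50
  {B}: scan cost=300, card=300
  {D}: scan cost=120, card=120
  {AB}: card=1500; try (A,hash)→1200, (B,nl_idx)→2000, (B,merge)→3400, (A,nl_idx)→3600, (A,merge)→3650, (B,hash)→5500 …(+2); best=1200 via (A,hash)
  {AD}: card=120; try (A,hash)→840, (A,nl_idx)→960, (D,merge)→1360, (A,merge)→1430, (D,hash)→1780, (D,nl)→6050 …(+1); best=840 via (A,hash)
  {BD}: card=7200; try (D,hash)→2280, (B,merge)→4080, (D,merge)→4260, (B,hash)→5640, (B,nl_idx)→8400, (B,nl)→36120 …(+1); best=2280 via (D,hash)
  {ABD}: card=720; try (B,nl_idx)→2640, (D,hash)→4380, (B,merge)→4800, (B,hash)→6360, (A,hash)→10080, (D,merge)→20160 …(+5); best=2640 via (B,nl_idx)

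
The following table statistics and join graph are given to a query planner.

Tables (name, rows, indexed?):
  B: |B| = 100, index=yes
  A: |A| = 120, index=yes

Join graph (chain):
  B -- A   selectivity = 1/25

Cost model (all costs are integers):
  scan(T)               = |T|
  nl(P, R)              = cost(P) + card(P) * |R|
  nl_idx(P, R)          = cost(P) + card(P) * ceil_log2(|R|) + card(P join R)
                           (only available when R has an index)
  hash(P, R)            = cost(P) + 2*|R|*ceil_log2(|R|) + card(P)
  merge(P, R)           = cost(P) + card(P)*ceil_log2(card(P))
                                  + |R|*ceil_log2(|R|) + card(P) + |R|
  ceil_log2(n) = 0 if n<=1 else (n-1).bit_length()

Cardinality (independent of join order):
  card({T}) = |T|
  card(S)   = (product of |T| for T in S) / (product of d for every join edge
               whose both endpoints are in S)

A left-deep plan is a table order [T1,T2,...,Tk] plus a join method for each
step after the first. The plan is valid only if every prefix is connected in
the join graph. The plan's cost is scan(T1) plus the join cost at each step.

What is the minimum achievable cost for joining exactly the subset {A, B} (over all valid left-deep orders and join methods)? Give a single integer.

Selinger DP over subsets of {A,B}:
  {B}: scan cost=100, card=100
  {A}: scan cost=120, card=120
  {AB}: card=480; try (A,nl_idx)→1280, (B,nl_idx)→1440, (B,hash)→1640, (A,merge)→1860, (B,merge)→1880, (A,hash)→1880 …(+2); best=1280 via (A,nl_idx)

1280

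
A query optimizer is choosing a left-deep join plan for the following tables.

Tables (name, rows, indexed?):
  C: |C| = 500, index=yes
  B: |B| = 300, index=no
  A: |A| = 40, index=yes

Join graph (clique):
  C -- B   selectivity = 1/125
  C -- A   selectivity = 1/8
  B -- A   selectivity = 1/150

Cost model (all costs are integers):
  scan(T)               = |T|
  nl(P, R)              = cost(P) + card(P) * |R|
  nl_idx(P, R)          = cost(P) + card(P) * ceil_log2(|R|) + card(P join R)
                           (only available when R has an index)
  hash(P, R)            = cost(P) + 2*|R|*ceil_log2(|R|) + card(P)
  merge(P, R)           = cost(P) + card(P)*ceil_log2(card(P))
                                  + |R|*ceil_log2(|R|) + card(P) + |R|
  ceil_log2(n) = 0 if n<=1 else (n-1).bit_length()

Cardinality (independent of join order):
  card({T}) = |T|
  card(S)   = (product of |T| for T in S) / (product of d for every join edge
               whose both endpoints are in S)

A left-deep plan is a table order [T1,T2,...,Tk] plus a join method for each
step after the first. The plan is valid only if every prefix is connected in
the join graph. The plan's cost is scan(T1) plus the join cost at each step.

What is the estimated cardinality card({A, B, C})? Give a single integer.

40

Tables in S: A(40), B(300), C(500)
Edges inside S: C-B(d=125), C-A(d=8), B-A(d=150)
numerator = 40 * 300 * 500 = 6000000
denominator = 125 * 8 * 150 = 150000
card(S) = 6000000 / 150000 = 40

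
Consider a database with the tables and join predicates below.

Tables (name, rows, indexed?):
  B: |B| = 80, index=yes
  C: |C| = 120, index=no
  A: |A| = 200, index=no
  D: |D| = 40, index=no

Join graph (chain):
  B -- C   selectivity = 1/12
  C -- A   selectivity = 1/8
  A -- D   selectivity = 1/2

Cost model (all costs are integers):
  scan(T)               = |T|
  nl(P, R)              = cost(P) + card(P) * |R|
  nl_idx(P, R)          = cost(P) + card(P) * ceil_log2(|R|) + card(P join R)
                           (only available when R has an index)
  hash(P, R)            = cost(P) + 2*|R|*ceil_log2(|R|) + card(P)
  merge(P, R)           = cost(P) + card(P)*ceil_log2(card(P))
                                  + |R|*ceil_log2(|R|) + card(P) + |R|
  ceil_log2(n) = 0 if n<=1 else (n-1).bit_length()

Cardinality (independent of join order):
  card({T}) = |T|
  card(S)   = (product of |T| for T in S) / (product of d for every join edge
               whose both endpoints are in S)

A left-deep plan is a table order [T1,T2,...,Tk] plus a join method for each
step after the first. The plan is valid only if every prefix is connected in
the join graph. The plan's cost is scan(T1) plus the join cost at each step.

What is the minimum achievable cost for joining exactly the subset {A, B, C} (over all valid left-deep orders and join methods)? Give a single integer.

5360

Selinger DP over subsets of {A,B,C}:
  {B}: scan cost=80, card=80
  {C}: scan cost=120, card=120
  {A}: scan cost=200, card=200
  {BC}: card=800; try (B,hash)→1360, (C,merge)→1680, (B,merge)→1720, (B,nl_idx)→1760, (C,hash)→1840, (C,nl)→9680 …(+1); best=1360 via (B,hash)
  {AC}: card=3000; try (C,hash)→2080, (A,merge)→2880, (C,merge)→2960, (A,hash)→3440, (A,nl)→24120, (C,nl)→24200; best=2080 via (C,hash)
  {ABC}: card=20000; try (A,hash)→5360, (B,hash)→6200, (A,merge)→11960, (B,merge)→41720, (B,nl_idx)→43080, (A,nl)→161360 …(+1); best=5360 via (A,hash)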